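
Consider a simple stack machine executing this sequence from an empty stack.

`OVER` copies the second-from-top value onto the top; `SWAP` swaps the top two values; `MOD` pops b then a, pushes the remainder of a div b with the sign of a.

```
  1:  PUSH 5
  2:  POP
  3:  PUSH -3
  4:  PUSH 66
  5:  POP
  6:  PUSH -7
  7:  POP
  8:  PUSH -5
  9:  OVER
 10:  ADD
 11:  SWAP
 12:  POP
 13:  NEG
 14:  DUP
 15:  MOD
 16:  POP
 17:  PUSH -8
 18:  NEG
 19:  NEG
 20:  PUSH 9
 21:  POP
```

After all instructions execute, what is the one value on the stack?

PUSH 5  → 5
POP     → (empty)
PUSH -3 → -3
PUSH 66 → -3 66
POP     → -3
PUSH -7 → -3 -7
POP     → -3
PUSH -5 → -3 -5
OVER    → -3 -5 -3
ADD     → -3 -8
SWAP    → -8 -3
POP     → -8
NEG     → 8
DUP     → 8 8
MOD     → 0
POP     → (empty)
PUSH -8 → -8
NEG     → 8
NEG     → -8
PUSH 9  → -8 9
POP     → -8

-8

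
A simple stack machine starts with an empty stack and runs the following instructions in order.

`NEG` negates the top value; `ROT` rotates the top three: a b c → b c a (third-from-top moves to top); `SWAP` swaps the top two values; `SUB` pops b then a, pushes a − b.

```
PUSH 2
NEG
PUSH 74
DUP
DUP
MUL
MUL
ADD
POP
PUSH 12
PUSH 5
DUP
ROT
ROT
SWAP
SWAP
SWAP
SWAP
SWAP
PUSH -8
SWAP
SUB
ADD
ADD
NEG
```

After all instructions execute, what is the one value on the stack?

PUSH 2  → 2
NEG     → -2
PUSH 74 → -2 74
DUP     → -2 74 74
DUP     → -2 74 74 74
MUL     → -2 74 5476
MUL     → -2 405224
ADD     → 405222
POP     → (empty)
PUSH 12 → 12
PUSH 5  → 12 5
DUP     → 12 5 5
ROT     → 5 5 12
ROT     → 5 12 5
SWAP    → 5 5 12
SWAP    → 5 12 5
SWAP    → 5 5 12
SWAP    → 5 12 5
SWAP    → 5 5 12
PUSH -8 → 5 5 12 -8
SWAP    → 5 5 -8 12
SUB     → 5 5 -20
ADD     → 5 -15
ADD     → -10
NEG     → 10

10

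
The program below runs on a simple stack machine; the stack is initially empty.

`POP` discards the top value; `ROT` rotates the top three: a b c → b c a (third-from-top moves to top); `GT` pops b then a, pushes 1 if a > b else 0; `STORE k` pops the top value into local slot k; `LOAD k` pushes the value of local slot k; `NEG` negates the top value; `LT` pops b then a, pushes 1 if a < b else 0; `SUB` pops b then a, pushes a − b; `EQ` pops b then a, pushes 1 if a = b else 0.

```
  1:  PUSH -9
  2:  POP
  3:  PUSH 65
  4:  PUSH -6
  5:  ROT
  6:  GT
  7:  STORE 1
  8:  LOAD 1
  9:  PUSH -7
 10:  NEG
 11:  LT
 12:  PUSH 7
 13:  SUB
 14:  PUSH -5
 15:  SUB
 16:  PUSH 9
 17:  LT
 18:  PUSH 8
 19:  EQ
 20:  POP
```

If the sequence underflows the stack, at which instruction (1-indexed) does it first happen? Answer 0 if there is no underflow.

5

PUSH -9 → [-9]
POP     → []
PUSH 65 → [65]
PUSH -6 → [65, -6]
ROT  — needs 3 operands, stack has 2 → underflow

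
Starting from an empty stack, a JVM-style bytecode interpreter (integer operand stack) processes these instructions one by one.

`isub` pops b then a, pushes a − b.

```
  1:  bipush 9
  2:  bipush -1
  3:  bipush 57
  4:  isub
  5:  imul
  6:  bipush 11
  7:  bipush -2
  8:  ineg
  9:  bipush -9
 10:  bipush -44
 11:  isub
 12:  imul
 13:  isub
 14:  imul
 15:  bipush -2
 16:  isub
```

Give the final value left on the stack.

bipush 9   -> 9
bipush -1  -> 9 -1
bipush 57  -> 9 -1 57
isub       -> 9 -58
imul       -> -522
bipush 11  -> -522 11
bipush -2  -> -522 11 -2
ineg       -> -522 11 2
bipush -9  -> -522 11 2 -9
bipush -44 -> -522 11 2 -9 -44
isub       -> -522 11 2 35
imul       -> -522 11 70
isub       -> -522 -59
imul       -> 30798
bipush -2  -> 30798 -2
isub       -> 30800

30800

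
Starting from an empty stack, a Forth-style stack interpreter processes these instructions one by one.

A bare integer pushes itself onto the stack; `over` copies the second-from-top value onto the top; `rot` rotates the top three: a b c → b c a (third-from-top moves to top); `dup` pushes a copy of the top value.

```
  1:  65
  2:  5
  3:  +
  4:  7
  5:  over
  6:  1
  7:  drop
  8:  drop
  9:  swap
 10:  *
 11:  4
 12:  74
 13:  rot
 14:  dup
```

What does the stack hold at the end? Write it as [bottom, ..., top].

65   : 65
5    : 65 5
+    : 70
7    : 70 7
over : 70 7 70
1    : 70 7 70 1
drop : 70 7 70
drop : 70 7
swap : 7 70
*    : 490
4    : 490 4
74   : 490 4 74
rot  : 4 74 490
dup  : 4 74 490 490

[4, 74, 490, 490]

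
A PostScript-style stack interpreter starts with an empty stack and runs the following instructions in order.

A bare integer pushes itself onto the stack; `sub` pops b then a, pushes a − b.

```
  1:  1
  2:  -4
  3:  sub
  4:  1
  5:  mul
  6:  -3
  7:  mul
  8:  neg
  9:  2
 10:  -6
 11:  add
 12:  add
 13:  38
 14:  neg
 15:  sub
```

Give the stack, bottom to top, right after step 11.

[15, -4]

1   : 1
-4  : 1 -4
sub : 5
1   : 5 1
mul : 5
-3  : 5 -3
mul : -15
neg : 15
2   : 15 2
-6  : 15 2 -6
add : 15 -4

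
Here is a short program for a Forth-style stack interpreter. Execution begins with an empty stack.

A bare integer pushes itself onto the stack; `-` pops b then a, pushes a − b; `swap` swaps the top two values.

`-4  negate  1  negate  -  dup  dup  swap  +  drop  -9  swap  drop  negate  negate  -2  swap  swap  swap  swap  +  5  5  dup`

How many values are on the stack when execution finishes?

-4      [-4]
negate  [4]
1       [4, 1]
negate  [4, -1]
-       [5]
dup     [5, 5]
dup     [5, 5, 5]
swap    [5, 5, 5]
+       [5, 10]
drop    [5]
-9      [5, -9]
swap    [-9, 5]
drop    [-9]
negate  [9]
negate  [-9]
-2      [-9, -2]
swap    [-2, -9]
swap    [-9, -2]
swap    [-2, -9]
swap    [-9, -2]
+       [-11]
5       [-11, 5]
5       [-11, 5, 5]
dup     [-11, 5, 5, 5]

4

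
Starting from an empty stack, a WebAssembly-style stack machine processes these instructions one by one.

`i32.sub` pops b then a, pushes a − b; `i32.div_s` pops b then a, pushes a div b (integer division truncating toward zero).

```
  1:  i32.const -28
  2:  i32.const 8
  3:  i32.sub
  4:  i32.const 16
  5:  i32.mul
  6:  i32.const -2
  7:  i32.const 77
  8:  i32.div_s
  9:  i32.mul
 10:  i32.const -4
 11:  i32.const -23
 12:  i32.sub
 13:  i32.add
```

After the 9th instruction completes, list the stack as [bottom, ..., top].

[0]

i32.const -28  -28
i32.const 8    -28 8
i32.sub        -36
i32.const 16   -36 16
i32.mul        -576
i32.const -2   -576 -2
i32.const 77   -576 -2 77
i32.div_s      -576 0
i32.mul        0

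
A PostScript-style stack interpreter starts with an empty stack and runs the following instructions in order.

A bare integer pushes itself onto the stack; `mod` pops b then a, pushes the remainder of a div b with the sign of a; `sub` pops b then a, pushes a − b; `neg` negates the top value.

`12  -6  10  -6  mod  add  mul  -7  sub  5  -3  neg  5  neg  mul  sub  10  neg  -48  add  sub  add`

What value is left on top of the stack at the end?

61

12  : [12]
-6  : [12, -6]
10  : [12, -6, 10]
-6  : [12, -6, 10, -6]
mod : [12, -6, 4]
add : [12, -2]
mul : [-24]
-7  : [-24, -7]
sub : [-17]
5   : [-17, 5]
-3  : [-17, 5, -3]
neg : [-17, 5, 3]
5   : [-17, 5, 3, 5]
neg : [-17, 5, 3, -5]
mul : [-17, 5, -15]
sub : [-17, 20]
10  : [-17, 20, 10]
neg : [-17, 20, -10]
-48 : [-17, 20, -10, -48]
add : [-17, 20, -58]
sub : [-17, 78]
add : [61]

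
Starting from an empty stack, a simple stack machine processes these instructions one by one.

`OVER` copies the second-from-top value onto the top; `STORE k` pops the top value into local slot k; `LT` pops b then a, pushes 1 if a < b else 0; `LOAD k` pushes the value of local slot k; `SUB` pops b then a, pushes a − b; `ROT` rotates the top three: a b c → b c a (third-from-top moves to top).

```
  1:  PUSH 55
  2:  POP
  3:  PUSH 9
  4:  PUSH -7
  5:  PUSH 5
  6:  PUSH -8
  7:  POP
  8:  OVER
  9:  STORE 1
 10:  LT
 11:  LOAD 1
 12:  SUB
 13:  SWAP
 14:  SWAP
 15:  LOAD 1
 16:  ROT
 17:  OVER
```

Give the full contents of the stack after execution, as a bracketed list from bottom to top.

PUSH 55 → [55]
POP     → []
PUSH 9  → [9]
PUSH -7 → [9, -7]
PUSH 5  → [9, -7, 5]
PUSH -8 → [9, -7, 5, -8]
POP     → [9, -7, 5]
OVER    → [9, -7, 5, -7]
STORE 1 → [9, -7, 5]
LT      → [9, 1]
LOAD 1  → [9, 1, -7]
SUB     → [9, 8]
SWAP    → [8, 9]
SWAP    → [9, 8]
LOAD 1  → [9, 8, -7]
ROT     → [8, -7, 9]
OVER    → [8, -7, 9, -7]

[8, -7, 9, -7]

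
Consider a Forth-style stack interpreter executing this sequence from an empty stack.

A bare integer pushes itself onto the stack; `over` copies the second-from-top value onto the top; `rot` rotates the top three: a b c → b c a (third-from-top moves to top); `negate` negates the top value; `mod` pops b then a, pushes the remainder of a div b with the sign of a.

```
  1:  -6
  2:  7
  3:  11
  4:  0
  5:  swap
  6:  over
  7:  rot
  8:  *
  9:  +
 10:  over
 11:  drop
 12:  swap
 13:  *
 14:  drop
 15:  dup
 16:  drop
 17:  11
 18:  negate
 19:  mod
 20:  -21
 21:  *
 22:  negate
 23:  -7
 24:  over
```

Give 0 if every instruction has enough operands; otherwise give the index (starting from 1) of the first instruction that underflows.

-6      [-6]
7       [-6, 7]
11      [-6, 7, 11]
0       [-6, 7, 11, 0]
swap    [-6, 7, 0, 11]
over    [-6, 7, 0, 11, 0]
rot     [-6, 7, 11, 0, 0]
*       [-6, 7, 11, 0]
+       [-6, 7, 11]
over    [-6, 7, 11, 7]
drop    [-6, 7, 11]
swap    [-6, 11, 7]
*       [-6, 77]
drop    [-6]
dup     [-6, -6]
drop    [-6]
11      [-6, 11]
negate  [-6, -11]
mod     [-6]
-21     [-6, -21]
*       [126]
negate  [-126]
-7      [-126, -7]
over    [-126, -7, -126]

0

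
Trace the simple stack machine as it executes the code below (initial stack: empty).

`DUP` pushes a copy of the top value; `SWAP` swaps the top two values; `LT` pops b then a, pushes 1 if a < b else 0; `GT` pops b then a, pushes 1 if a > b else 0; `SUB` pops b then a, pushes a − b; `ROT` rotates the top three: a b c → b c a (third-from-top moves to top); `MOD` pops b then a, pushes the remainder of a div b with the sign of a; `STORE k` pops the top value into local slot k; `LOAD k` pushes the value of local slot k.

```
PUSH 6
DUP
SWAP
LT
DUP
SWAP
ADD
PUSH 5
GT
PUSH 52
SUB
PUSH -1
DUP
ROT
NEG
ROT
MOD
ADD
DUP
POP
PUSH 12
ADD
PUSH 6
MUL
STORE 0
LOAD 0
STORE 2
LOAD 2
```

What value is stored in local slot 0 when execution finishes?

66

PUSH 6  -> [6]
DUP     -> [6, 6]
SWAP    -> [6, 6]
LT      -> [0]
DUP     -> [0, 0]
SWAP    -> [0, 0]
ADD     -> [0]
PUSH 5  -> [0, 5]
GT      -> [0]
PUSH 52 -> [0, 52]
SUB     -> [-52]
PUSH -1 -> [-52, -1]
DUP     -> [-52, -1, -1]
ROT     -> [-1, -1, -52]
NEG     -> [-1, -1, 52]
ROT     -> [-1, 52, -1]
MOD     -> [-1, 0]
ADD     -> [-1]
DUP     -> [-1, -1]
POP     -> [-1]
PUSH 12 -> [-1, 12]
ADD     -> [11]
PUSH 6  -> [11, 6]
MUL     -> [66]
STORE 0 -> []
LOAD 0  -> [66]
STORE 2 -> []
LOAD 2  -> [66]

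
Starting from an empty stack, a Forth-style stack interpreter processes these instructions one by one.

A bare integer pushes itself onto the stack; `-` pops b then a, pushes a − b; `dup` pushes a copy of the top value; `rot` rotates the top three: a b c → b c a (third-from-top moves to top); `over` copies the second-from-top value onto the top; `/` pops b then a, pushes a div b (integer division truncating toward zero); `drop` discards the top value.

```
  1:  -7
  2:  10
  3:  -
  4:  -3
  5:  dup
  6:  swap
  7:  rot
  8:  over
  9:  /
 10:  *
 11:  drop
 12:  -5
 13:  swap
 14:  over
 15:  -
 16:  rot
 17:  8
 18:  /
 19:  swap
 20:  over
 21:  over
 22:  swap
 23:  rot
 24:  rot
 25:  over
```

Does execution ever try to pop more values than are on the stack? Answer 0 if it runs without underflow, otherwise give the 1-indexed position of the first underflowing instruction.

-7    [-7]
10    [-7, 10]
-     [-17]
-3    [-17, -3]
dup   [-17, -3, -3]
swap  [-17, -3, -3]
rot   [-3, -3, -17]
over  [-3, -3, -17, -3]
/     [-3, -3, 5]
*     [-3, -15]
drop  [-3]
-5    [-3, -5]
swap  [-5, -3]
over  [-5, -3, -5]
-     [-5, 2]
rot  — needs 3 operands, stack has 2 → underflow

16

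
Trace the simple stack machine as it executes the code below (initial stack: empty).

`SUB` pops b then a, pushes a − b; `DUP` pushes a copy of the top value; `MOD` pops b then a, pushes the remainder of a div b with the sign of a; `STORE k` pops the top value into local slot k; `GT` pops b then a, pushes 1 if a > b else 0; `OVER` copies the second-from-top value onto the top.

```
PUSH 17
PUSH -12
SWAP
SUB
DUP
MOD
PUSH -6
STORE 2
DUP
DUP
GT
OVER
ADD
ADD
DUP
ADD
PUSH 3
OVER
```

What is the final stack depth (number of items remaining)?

PUSH 17   [17]
PUSH -12  [17, -12]
SWAP      [-12, 17]
SUB       [-29]
DUP       [-29, -29]
MOD       [0]
PUSH -6   [0, -6]
STORE 2   [0]
DUP       [0, 0]
DUP       [0, 0, 0]
GT        [0, 0]
OVER      [0, 0, 0]
ADD       [0, 0]
ADD       [0]
DUP       [0, 0]
ADD       [0]
PUSH 3    [0, 3]
OVER      [0, 3, 0]

3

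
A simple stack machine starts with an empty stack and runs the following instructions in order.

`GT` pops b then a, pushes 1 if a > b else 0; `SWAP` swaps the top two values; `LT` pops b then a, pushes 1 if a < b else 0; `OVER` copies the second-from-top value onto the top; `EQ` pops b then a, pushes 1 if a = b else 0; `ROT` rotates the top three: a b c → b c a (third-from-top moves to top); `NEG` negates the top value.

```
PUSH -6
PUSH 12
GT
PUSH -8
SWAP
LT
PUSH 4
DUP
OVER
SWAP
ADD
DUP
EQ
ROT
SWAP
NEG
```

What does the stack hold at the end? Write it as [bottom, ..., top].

[4, 1, -1]

PUSH -6 -> -6
PUSH 12 -> -6 12
GT      -> 0
PUSH -8 -> 0 -8
SWAP    -> -8 0
LT      -> 1
PUSH 4  -> 1 4
DUP     -> 1 4 4
OVER    -> 1 4 4 4
SWAP    -> 1 4 4 4
ADD     -> 1 4 8
DUP     -> 1 4 8 8
EQ      -> 1 4 1
ROT     -> 4 1 1
SWAP    -> 4 1 1
NEG     -> 4 1 -1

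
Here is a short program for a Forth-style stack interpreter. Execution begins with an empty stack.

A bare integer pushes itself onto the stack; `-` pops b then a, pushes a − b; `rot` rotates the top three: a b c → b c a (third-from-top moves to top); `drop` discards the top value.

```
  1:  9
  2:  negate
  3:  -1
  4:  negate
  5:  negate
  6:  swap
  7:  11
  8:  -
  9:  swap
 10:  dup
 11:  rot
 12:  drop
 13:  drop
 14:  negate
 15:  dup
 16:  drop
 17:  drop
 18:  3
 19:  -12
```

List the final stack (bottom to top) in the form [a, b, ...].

[3, -12]

9      : 9
negate : -9
-1     : -9 -1
negate : -9 1
negate : -9 -1
swap   : -1 -9
11     : -1 -9 11
-      : -1 -20
swap   : -20 -1
dup    : -20 -1 -1
rot    : -1 -1 -20
drop   : -1 -1
drop   : -1
negate : 1
dup    : 1 1
drop   : 1
drop   : (empty)
3      : 3
-12    : 3 -12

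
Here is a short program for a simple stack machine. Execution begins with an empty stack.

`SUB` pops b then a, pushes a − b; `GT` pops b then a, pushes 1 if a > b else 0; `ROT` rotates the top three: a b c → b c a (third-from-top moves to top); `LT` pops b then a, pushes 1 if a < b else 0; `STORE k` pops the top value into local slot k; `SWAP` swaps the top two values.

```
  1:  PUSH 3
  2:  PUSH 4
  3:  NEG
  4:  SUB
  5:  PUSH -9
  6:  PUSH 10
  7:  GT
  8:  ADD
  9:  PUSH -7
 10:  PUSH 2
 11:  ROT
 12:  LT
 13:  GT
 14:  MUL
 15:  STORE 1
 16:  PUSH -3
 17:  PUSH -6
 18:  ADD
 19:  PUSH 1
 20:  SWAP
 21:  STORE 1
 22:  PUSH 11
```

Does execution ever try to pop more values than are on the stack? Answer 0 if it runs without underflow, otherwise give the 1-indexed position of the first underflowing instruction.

PUSH 3  → 3
PUSH 4  → 3 4
NEG     → 3 -4
SUB     → 7
PUSH -9 → 7 -9
PUSH 10 → 7 -9 10
GT      → 7 0
ADD     → 7
PUSH -7 → 7 -7
PUSH 2  → 7 -7 2
ROT     → -7 2 7
LT      → -7 1
GT      → 0
MUL  — needs 2 operands, stack has 1 → underflow

14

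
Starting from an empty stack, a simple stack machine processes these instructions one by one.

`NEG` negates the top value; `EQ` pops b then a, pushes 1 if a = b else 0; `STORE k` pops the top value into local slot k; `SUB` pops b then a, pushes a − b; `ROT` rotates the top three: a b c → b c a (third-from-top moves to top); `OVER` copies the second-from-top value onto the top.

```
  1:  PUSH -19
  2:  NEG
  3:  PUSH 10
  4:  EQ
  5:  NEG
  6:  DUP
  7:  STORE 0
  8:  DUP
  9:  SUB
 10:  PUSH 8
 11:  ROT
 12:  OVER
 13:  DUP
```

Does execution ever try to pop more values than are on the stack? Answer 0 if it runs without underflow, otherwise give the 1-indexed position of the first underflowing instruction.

11

PUSH -19 : -19
NEG      : 19
PUSH 10  : 19 10
EQ       : 0
NEG      : 0
DUP      : 0 0
STORE 0  : 0
DUP      : 0 0
SUB      : 0
PUSH 8   : 0 8
ROT  — needs 3 operands, stack has 2 → underflow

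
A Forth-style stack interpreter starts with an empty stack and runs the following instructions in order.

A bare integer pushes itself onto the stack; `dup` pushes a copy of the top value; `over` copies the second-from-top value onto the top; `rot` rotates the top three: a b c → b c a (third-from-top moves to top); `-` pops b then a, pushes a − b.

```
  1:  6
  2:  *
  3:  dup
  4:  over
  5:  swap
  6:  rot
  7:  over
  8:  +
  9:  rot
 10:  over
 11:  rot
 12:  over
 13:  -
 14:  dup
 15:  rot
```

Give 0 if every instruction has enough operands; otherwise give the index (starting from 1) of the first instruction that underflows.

2

6 → 6
*  — needs 2 operands, stack has 1 → underflow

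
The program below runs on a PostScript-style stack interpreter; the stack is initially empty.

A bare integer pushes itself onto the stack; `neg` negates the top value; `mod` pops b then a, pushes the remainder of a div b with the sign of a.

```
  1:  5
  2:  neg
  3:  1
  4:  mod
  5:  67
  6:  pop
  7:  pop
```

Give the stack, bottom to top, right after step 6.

5    5
neg  -5
1    -5 1
mod  0
67   0 67
pop  0

[0]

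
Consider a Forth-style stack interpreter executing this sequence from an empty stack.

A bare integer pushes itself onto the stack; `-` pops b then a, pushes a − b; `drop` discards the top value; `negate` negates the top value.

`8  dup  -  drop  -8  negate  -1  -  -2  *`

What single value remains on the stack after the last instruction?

8      -> [8]
dup    -> [8, 8]
-      -> [0]
drop   -> []
-8     -> [-8]
negate -> [8]
-1     -> [8, -1]
-      -> [9]
-2     -> [9, -2]
*      -> [-18]

-18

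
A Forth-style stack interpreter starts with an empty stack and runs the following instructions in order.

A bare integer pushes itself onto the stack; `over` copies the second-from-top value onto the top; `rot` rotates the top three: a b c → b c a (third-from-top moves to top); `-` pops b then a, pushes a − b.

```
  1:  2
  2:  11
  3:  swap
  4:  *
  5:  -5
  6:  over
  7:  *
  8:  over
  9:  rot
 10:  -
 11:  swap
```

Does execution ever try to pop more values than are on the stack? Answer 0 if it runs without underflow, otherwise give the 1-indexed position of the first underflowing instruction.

2    : [2]
11   : [2, 11]
swap : [11, 2]
*    : [22]
-5   : [22, -5]
over : [22, -5, 22]
*    : [22, -110]
over : [22, -110, 22]
rot  : [-110, 22, 22]
-    : [-110, 0]
swap : [0, -110]

0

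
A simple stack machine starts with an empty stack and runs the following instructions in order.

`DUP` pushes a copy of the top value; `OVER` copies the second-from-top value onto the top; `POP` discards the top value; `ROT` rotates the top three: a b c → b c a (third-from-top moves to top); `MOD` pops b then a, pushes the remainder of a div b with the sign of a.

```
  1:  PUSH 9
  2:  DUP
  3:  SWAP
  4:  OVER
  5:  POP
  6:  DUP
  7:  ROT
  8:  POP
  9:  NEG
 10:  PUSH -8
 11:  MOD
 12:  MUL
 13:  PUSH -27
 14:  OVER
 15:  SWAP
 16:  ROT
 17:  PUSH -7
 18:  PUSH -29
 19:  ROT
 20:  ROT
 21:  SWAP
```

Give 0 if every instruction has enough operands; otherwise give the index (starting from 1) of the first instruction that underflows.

0

PUSH 9    [9]
DUP       [9, 9]
SWAP      [9, 9]
OVER      [9, 9, 9]
POP       [9, 9]
DUP       [9, 9, 9]
ROT       [9, 9, 9]
POP       [9, 9]
NEG       [9, -9]
PUSH -8   [9, -9, -8]
MOD       [9, -1]
MUL       [-9]
PUSH -27  [-9, -27]
OVER      [-9, -27, -9]
SWAP      [-9, -9, -27]
ROT       [-9, -27, -9]
PUSH -7   [-9, -27, -9, -7]
PUSH -29  [-9, -27, -9, -7, -29]
ROT       [-9, -27, -7, -29, -9]
ROT       [-9, -27, -29, -9, -7]
SWAP      [-9, -27, -29, -7, -9]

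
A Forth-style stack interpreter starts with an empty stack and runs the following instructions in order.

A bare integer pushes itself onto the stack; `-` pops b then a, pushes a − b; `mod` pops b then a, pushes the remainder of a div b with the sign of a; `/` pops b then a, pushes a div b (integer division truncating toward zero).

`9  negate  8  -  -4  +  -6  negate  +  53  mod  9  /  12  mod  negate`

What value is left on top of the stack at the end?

9       9
negate  -9
8       -9 8
-       -17
-4      -17 -4
+       -21
-6      -21 -6
negate  -21 6
+       -15
53      -15 53
mod     -15
9       -15 9
/       -1
12      -1 12
mod     -1
negate  1

1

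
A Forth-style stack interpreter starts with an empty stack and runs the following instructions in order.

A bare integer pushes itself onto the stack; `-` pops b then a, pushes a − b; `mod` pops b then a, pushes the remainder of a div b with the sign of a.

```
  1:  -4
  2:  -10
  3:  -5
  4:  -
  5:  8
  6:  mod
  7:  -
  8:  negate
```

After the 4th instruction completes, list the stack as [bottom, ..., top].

-4   [-4]
-10  [-4, -10]
-5   [-4, -10, -5]
-    [-4, -5]

[-4, -5]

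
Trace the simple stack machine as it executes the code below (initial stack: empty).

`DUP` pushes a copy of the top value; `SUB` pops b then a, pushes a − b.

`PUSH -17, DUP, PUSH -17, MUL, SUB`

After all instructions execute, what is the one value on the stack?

-306

PUSH -17 → -17
DUP      → -17 -17
PUSH -17 → -17 -17 -17
MUL      → -17 289
SUB      → -306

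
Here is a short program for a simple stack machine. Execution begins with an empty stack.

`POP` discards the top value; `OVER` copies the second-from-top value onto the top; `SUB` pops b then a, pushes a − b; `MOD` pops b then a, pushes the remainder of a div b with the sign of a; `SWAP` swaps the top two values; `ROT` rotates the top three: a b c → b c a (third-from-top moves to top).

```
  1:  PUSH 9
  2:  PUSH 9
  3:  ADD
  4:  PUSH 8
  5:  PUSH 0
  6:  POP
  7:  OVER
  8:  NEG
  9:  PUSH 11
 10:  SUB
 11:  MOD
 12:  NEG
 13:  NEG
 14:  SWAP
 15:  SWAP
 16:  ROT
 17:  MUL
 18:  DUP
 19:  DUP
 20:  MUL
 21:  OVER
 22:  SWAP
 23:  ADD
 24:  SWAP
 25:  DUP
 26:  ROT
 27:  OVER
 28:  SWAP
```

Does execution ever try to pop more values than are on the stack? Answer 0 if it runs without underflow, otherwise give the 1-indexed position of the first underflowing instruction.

16

PUSH 9  -> [9]
PUSH 9  -> [9, 9]
ADD     -> [18]
PUSH 8  -> [18, 8]
PUSH 0  -> [18, 8, 0]
POP     -> [18, 8]
OVER    -> [18, 8, 18]
NEG     -> [18, 8, -18]
PUSH 11 -> [18, 8, -18, 11]
SUB     -> [18, 8, -29]
MOD     -> [18, 8]
NEG     -> [18, -8]
NEG     -> [18, 8]
SWAP    -> [8, 18]
SWAP    -> [18, 8]
ROT  — needs 3 operands, stack has 2 → underflow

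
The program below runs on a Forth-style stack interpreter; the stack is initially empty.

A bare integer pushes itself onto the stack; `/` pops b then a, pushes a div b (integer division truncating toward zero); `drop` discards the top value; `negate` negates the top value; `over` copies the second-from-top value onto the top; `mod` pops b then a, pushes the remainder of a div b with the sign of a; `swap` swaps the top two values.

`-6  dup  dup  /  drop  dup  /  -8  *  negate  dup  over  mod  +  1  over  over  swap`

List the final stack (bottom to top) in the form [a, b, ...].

-6     : [-6]
dup    : [-6, -6]
dup    : [-6, -6, -6]
/      : [-6, 1]
drop   : [-6]
dup    : [-6, -6]
/      : [1]
-8     : [1, -8]
*      : [-8]
negate : [8]
dup    : [8, 8]
over   : [8, 8, 8]
mod    : [8, 0]
+      : [8]
1      : [8, 1]
over   : [8, 1, 8]
over   : [8, 1, 8, 1]
swap   : [8, 1, 1, 8]

[8, 1, 1, 8]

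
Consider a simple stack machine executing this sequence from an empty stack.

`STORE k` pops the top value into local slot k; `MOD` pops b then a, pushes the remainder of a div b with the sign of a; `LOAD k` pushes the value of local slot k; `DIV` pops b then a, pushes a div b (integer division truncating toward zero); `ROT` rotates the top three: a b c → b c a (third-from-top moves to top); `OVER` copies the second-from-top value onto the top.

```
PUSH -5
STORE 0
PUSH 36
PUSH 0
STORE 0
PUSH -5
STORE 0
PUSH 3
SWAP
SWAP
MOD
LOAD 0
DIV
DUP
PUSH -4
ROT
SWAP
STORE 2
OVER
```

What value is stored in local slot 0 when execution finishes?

-5

PUSH -5 : [-5]
STORE 0 : []
PUSH 36 : [36]
PUSH 0  : [36, 0]
STORE 0 : [36]
PUSH -5 : [36, -5]
STORE 0 : [36]
PUSH 3  : [36, 3]
SWAP    : [3, 36]
SWAP    : [36, 3]
MOD     : [0]
LOAD 0  : [0, -5]
DIV     : [0]
DUP     : [0, 0]
PUSH -4 : [0, 0, -4]
ROT     : [0, -4, 0]
SWAP    : [0, 0, -4]
STORE 2 : [0, 0]
OVER    : [0, 0, 0]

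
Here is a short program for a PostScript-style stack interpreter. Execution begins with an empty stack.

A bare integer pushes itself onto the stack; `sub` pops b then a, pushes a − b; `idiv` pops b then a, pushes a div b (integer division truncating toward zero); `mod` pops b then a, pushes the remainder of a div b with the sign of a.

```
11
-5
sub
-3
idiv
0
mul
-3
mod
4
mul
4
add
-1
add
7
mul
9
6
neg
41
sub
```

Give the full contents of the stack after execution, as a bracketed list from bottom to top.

[21, 9, -47]

11   : [11]
-5   : [11, -5]
sub  : [16]
-3   : [16, -3]
idiv : [-5]
0    : [-5, 0]
mul  : [0]
-3   : [0, -3]
mod  : [0]
4    : [0, 4]
mul  : [0]
4    : [0, 4]
add  : [4]
-1   : [4, -1]
add  : [3]
7    : [3, 7]
mul  : [21]
9    : [21, 9]
6    : [21, 9, 6]
neg  : [21, 9, -6]
41   : [21, 9, -6, 41]
sub  : [21, 9, -47]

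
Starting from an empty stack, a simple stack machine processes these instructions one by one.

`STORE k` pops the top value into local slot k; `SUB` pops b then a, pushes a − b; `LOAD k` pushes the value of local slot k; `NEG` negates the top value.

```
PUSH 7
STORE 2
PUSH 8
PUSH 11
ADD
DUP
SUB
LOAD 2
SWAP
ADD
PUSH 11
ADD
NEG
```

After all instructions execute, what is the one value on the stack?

PUSH 7  -> 7
STORE 2 -> (empty)
PUSH 8  -> 8
PUSH 11 -> 8 11
ADD     -> 19
DUP     -> 19 19
SUB     -> 0
LOAD 2  -> 0 7
SWAP    -> 7 0
ADD     -> 7
PUSH 11 -> 7 11
ADD     -> 18
NEG     -> -18

-18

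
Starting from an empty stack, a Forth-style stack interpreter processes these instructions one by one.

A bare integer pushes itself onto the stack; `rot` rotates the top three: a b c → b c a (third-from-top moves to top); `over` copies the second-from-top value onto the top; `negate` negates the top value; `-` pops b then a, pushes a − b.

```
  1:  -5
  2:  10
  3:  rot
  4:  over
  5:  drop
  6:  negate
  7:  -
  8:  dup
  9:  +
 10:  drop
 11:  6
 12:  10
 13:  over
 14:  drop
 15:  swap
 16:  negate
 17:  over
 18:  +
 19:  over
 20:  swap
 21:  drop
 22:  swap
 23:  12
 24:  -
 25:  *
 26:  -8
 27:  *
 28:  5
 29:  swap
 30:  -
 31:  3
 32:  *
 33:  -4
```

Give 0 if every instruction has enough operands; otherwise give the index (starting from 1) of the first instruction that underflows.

-5 -> [-5]
10 -> [-5, 10]
rot  — needs 3 operands, stack has 2 → underflow

3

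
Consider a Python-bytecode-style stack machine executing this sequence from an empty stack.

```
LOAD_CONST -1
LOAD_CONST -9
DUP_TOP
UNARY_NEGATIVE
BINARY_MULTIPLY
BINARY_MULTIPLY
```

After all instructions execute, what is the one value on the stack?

LOAD_CONST -1    -1
LOAD_CONST -9    -1 -9
DUP_TOP          -1 -9 -9
UNARY_NEGATIVE   -1 -9 9
BINARY_MULTIPLY  -1 -81
BINARY_MULTIPLY  81

81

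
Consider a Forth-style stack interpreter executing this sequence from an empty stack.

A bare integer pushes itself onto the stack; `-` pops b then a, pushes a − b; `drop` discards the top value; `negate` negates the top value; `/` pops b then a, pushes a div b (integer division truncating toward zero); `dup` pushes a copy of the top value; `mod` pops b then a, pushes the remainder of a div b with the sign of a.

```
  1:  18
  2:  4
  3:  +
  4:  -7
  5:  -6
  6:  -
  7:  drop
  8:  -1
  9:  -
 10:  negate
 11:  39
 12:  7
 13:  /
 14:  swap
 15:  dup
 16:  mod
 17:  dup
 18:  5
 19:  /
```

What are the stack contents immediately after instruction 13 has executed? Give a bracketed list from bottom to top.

18     : 18
4      : 18 4
+      : 22
-7     : 22 -7
-6     : 22 -7 -6
-      : 22 -1
drop   : 22
-1     : 22 -1
-      : 23
negate : -23
39     : -23 39
7      : -23 39 7
/      : -23 5

[-23, 5]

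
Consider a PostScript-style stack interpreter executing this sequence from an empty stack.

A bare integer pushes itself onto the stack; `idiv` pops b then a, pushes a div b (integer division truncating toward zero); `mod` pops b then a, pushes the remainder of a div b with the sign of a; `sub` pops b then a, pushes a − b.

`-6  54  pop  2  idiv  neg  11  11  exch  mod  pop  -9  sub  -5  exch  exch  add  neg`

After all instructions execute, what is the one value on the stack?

-6   : [-6]
54   : [-6, 54]
pop  : [-6]
2    : [-6, 2]
idiv : [-3]
neg  : [3]
11   : [3, 11]
11   : [3, 11, 11]
exch : [3, 11, 11]
mod  : [3, 0]
pop  : [3]
-9   : [3, -9]
sub  : [12]
-5   : [12, -5]
exch : [-5, 12]
exch : [12, -5]
add  : [7]
neg  : [-7]

-7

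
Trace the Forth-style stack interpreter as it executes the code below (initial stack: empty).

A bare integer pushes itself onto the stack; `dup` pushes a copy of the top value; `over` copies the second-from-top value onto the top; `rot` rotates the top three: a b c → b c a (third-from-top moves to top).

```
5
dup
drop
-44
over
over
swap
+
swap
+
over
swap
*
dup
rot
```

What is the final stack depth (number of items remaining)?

3

5     [5]
dup   [5, 5]
drop  [5]
-44   [5, -44]
over  [5, -44, 5]
over  [5, -44, 5, -44]
swap  [5, -44, -44, 5]
+     [5, -44, -39]
swap  [5, -39, -44]
+     [5, -83]
over  [5, -83, 5]
swap  [5, 5, -83]
*     [5, -415]
dup   [5, -415, -415]
rot   [-415, -415, 5]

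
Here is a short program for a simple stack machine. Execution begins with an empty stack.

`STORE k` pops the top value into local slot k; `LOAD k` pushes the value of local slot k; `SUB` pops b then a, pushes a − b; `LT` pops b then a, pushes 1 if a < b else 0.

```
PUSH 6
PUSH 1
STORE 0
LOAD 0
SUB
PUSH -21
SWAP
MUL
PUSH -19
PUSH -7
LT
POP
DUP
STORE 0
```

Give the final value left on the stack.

-105

PUSH 6    6
PUSH 1    6 1
STORE 0   6
LOAD 0    6 1
SUB       5
PUSH -21  5 -21
SWAP      -21 5
MUL       -105
PUSH -19  -105 -19
PUSH -7   -105 -19 -7
LT        -105 1
POP       -105
DUP       -105 -105
STORE 0   -105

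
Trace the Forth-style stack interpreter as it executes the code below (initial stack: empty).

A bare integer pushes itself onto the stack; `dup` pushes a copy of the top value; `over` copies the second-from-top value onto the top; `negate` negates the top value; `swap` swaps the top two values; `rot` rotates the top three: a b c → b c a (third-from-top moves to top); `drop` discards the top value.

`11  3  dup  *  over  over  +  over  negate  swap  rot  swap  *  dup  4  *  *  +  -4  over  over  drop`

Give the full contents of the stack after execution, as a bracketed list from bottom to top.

11      [11]
3       [11, 3]
dup     [11, 3, 3]
*       [11, 9]
over    [11, 9, 11]
over    [11, 9, 11, 9]
+       [11, 9, 20]
over    [11, 9, 20, 9]
negate  [11, 9, 20, -9]
swap    [11, 9, -9, 20]
rot     [11, -9, 20, 9]
swap    [11, -9, 9, 20]
*       [11, -9, 180]
dup     [11, -9, 180, 180]
4       [11, -9, 180, 180, 4]
*       [11, -9, 180, 720]
*       [11, -9, 129600]
+       [11, 129591]
-4      [11, 129591, -4]
over    [11, 129591, -4, 129591]
over    [11, 129591, -4, 129591, -4]
drop    [11, 129591, -4, 129591]

[11, 129591, -4, 129591]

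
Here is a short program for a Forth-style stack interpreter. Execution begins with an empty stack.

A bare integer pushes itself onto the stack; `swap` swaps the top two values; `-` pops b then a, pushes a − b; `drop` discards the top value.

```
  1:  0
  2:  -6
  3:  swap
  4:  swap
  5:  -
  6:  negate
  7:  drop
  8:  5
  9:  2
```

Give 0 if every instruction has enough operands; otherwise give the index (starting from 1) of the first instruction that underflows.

0

0      -> 0
-6     -> 0 -6
swap   -> -6 0
swap   -> 0 -6
-      -> 6
negate -> -6
drop   -> (empty)
5      -> 5
2      -> 5 2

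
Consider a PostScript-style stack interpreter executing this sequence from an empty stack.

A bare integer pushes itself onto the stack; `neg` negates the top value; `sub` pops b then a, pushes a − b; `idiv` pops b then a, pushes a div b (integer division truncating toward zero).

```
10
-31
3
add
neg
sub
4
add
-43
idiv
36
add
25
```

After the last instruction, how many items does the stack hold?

10    10
-31   10 -31
3     10 -31 3
add   10 -28
neg   10 28
sub   -18
4     -18 4
add   -14
-43   -14 -43
idiv  0
36    0 36
add   36
25    36 25

2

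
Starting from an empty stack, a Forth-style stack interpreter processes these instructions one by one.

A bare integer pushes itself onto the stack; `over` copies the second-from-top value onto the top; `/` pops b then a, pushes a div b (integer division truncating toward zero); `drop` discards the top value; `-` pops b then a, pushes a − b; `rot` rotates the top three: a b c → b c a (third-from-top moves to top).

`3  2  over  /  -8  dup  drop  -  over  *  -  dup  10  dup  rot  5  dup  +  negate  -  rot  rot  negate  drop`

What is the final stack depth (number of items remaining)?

3

3      -> [3]
2      -> [3, 2]
over   -> [3, 2, 3]
/      -> [3, 0]
-8     -> [3, 0, -8]
dup    -> [3, 0, -8, -8]
drop   -> [3, 0, -8]
-      -> [3, 8]
over   -> [3, 8, 3]
*      -> [3, 24]
-      -> [-21]
dup    -> [-21, -21]
10     -> [-21, -21, 10]
dup    -> [-21, -21, 10, 10]
rot    -> [-21, 10, 10, -21]
5      -> [-21, 10, 10, -21, 5]
dup    -> [-21, 10, 10, -21, 5, 5]
+      -> [-21, 10, 10, -21, 10]
negate -> [-21, 10, 10, -21, -10]
-      -> [-21, 10, 10, -11]
rot    -> [-21, 10, -11, 10]
rot    -> [-21, -11, 10, 10]
negate -> [-21, -11, 10, -10]
drop   -> [-21, -11, 10]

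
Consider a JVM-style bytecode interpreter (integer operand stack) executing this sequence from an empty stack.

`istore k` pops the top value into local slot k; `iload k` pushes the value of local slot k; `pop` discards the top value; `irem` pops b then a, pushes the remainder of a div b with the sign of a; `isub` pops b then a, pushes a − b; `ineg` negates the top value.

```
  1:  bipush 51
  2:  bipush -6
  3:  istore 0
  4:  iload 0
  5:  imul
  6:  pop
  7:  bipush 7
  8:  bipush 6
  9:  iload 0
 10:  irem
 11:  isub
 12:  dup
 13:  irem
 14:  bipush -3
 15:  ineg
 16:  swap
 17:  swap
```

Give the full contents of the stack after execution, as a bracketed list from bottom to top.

[0, 3]

bipush 51 → 51
bipush -6 → 51 -6
istore 0  → 51
iload 0   → 51 -6
imul      → -306
pop       → (empty)
bipush 7  → 7
bipush 6  → 7 6
iload 0   → 7 6 -6
irem      → 7 0
isub      → 7
dup       → 7 7
irem      → 0
bipush -3 → 0 -3
ineg      → 0 3
swap      → 3 0
swap      → 0 3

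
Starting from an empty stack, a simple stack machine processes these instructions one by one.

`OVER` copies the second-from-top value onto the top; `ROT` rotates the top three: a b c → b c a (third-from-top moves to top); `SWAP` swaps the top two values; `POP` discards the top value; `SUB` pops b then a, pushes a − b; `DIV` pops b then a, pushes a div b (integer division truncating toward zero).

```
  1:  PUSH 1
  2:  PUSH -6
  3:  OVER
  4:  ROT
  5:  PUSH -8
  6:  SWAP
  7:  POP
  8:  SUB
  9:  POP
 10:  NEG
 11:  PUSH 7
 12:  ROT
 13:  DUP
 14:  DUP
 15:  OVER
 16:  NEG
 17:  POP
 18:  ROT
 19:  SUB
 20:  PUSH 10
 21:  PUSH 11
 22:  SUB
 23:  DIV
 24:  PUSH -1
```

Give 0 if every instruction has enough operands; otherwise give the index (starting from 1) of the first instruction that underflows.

12

PUSH 1  : [1]
PUSH -6 : [1, -6]
OVER    : [1, -6, 1]
ROT     : [-6, 1, 1]
PUSH -8 : [-6, 1, 1, -8]
SWAP    : [-6, 1, -8, 1]
POP     : [-6, 1, -8]
SUB     : [-6, 9]
POP     : [-6]
NEG     : [6]
PUSH 7  : [6, 7]
ROT  — needs 3 operands, stack has 2 → underflow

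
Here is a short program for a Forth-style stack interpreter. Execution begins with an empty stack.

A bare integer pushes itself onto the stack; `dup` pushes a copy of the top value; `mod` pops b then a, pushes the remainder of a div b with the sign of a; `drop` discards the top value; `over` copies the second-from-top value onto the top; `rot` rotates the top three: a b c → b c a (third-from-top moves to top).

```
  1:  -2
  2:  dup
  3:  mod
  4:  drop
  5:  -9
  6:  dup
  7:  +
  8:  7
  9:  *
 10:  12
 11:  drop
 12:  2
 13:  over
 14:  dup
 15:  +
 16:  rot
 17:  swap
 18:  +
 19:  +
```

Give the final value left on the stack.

-2    -2
dup   -2 -2
mod   0
drop  (empty)
-9    -9
dup   -9 -9
+     -18
7     -18 7
*     -126
12    -126 12
drop  -126
2     -126 2
over  -126 2 -126
dup   -126 2 -126 -126
+     -126 2 -252
rot   2 -252 -126
swap  2 -126 -252
+     2 -378
+     -376

-376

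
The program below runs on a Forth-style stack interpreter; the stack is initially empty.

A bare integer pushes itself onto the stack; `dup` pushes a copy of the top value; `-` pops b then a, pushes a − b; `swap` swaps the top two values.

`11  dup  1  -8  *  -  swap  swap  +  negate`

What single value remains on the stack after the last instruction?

11     : [11]
dup    : [11, 11]
1      : [11, 11, 1]
-8     : [11, 11, 1, -8]
*      : [11, 11, -8]
-      : [11, 19]
swap   : [19, 11]
swap   : [11, 19]
+      : [30]
negate : [-30]

-30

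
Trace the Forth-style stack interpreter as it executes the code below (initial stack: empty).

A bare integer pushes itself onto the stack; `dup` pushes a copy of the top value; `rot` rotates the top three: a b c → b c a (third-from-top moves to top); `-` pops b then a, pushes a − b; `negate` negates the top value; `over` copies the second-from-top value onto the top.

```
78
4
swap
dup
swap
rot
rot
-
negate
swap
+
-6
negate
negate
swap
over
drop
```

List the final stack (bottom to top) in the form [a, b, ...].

78     : 78
4      : 78 4
swap   : 4 78
dup    : 4 78 78
swap   : 4 78 78
rot    : 78 78 4
rot    : 78 4 78
-      : 78 -74
negate : 78 74
swap   : 74 78
+      : 152
-6     : 152 -6
negate : 152 6
negate : 152 -6
swap   : -6 152
over   : -6 152 -6
drop   : -6 152

[-6, 152]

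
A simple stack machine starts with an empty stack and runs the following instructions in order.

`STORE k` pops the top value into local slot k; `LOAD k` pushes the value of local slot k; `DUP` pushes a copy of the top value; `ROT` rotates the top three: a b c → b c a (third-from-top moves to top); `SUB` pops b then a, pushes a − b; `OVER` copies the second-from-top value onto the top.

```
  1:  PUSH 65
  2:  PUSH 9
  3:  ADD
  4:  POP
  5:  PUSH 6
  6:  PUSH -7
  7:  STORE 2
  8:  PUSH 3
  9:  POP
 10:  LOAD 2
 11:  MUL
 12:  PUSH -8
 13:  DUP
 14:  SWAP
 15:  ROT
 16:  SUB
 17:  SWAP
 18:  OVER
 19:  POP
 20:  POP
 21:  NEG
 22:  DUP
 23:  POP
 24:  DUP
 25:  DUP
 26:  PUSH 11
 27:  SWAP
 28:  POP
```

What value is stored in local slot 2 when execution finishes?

PUSH 65 -> 65
PUSH 9  -> 65 9
ADD     -> 74
POP     -> (empty)
PUSH 6  -> 6
PUSH -7 -> 6 -7
STORE 2 -> 6
PUSH 3  -> 6 3
POP     -> 6
LOAD 2  -> 6 -7
MUL     -> -42
PUSH -8 -> -42 -8
DUP     -> -42 -8 -8
SWAP    -> -42 -8 -8
ROT     -> -8 -8 -42
SUB     -> -8 34
SWAP    -> 34 -8
OVER    -> 34 -8 34
POP     -> 34 -8
POP     -> 34
NEG     -> -34
DUP     -> -34 -34
POP     -> -34
DUP     -> -34 -34
DUP     -> -34 -34 -34
PUSH 11 -> -34 -34 -34 11
SWAP    -> -34 -34 11 -34
POP     -> -34 -34 11

-7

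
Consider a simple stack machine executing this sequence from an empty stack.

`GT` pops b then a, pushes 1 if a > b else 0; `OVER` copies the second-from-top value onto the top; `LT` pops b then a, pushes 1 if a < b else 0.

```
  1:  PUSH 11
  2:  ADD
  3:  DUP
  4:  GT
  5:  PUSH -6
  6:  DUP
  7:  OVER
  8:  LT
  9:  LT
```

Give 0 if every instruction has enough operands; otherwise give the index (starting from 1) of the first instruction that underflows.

PUSH 11 : 11
ADD  — needs 2 operands, stack has 1 → underflow

2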